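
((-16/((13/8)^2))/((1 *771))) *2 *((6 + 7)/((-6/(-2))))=-2048/30069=-0.07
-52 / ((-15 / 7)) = 364 / 15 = 24.27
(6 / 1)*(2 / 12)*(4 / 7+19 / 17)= 201 / 119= 1.69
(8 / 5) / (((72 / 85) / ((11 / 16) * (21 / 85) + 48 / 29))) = 23993 / 6960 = 3.45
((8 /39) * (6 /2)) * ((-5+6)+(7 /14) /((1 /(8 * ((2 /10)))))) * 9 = 648 /65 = 9.97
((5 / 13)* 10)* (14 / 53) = 700 / 689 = 1.02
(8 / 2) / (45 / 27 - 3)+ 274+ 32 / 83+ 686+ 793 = 145282 / 83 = 1750.39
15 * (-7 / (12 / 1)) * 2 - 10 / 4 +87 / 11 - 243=-2806 / 11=-255.09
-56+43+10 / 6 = -34 / 3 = -11.33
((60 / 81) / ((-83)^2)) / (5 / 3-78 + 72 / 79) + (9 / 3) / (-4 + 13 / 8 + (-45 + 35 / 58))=-51424772372 / 801720980775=-0.06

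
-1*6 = -6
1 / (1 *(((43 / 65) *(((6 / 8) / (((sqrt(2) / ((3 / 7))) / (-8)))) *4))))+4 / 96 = 1 / 24 - 455 *sqrt(2) / 3096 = -0.17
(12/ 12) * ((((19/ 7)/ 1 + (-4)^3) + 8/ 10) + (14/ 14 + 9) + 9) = -1452/ 35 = -41.49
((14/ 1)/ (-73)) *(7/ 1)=-98/ 73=-1.34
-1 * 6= -6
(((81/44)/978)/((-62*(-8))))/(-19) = -27/135177856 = -0.00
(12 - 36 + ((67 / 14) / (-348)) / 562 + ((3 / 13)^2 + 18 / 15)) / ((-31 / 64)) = 210513539036 / 4482724155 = 46.96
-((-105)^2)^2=-121550625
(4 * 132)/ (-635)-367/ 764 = -636437/ 485140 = -1.31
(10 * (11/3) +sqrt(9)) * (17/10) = 2023/30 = 67.43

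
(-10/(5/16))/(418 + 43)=-32/461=-0.07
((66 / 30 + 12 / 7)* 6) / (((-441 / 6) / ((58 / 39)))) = -31784 / 66885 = -0.48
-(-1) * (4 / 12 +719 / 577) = 2734 / 1731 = 1.58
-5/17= -0.29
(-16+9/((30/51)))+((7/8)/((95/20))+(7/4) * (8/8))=469/380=1.23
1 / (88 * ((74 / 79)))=79 / 6512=0.01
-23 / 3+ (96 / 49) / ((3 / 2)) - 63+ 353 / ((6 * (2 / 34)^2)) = 4978441 / 294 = 16933.47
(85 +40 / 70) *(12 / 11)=93.35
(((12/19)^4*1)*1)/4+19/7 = 2512387/912247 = 2.75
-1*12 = -12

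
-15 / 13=-1.15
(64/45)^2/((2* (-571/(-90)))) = 4096/25695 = 0.16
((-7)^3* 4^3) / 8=-2744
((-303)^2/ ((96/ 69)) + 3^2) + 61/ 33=69694487/ 1056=65998.57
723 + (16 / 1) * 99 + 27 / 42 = 32307 / 14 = 2307.64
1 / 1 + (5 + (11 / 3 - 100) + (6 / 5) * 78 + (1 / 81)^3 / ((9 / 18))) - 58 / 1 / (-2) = 85739158 / 2657205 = 32.27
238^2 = 56644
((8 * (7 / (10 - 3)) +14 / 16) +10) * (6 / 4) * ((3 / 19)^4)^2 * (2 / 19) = 2972133 / 2581501582232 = 0.00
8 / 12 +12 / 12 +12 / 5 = 61 / 15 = 4.07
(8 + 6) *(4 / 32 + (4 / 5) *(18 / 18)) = 259 / 20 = 12.95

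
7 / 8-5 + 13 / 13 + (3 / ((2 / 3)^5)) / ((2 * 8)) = -871 / 512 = -1.70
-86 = -86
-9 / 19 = -0.47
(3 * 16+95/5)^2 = 4489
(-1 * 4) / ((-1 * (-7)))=-4 / 7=-0.57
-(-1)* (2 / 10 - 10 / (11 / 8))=-389 / 55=-7.07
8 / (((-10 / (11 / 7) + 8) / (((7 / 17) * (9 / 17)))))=308 / 289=1.07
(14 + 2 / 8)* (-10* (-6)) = 855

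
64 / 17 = 3.76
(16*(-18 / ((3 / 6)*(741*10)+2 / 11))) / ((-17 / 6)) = 19008 / 692869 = 0.03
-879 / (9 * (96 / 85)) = -24905 / 288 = -86.48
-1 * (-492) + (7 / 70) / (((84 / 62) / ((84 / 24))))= 59071 / 120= 492.26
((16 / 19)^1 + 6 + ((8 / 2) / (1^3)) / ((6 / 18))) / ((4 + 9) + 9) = 179 / 209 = 0.86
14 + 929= 943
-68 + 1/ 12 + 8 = -719/ 12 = -59.92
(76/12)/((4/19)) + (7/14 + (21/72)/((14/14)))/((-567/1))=409355/13608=30.08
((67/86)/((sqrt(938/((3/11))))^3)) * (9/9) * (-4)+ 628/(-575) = -628/575-3 * sqrt(30954)/34162898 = -1.09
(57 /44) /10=0.13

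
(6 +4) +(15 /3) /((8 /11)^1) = 135 /8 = 16.88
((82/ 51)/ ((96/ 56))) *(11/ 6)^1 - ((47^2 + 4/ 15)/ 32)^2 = -55987654571/ 11750400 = -4764.74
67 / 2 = 33.50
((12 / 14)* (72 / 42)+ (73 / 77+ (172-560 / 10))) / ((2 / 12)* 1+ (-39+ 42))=382962 / 10241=37.39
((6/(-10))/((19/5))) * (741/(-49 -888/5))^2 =-2167425/1283689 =-1.69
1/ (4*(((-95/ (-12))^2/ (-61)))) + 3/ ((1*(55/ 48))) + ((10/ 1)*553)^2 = 3035919083264/ 99275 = 30580902.37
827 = 827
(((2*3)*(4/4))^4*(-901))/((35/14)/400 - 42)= 186831360/6719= 27806.42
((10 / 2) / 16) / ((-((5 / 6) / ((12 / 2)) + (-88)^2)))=-45 / 1115156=-0.00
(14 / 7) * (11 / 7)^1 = 22 / 7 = 3.14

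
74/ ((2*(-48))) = -37/ 48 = -0.77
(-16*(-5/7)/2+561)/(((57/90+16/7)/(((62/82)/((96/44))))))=6763735/100532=67.28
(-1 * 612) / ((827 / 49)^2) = -1469412 / 683929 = -2.15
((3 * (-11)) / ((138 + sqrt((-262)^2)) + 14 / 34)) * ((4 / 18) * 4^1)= -1496 / 20421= -0.07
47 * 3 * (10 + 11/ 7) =11421/ 7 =1631.57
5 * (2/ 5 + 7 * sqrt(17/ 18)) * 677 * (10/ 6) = 40635.67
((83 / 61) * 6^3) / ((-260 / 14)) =-62748 / 3965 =-15.83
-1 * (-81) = 81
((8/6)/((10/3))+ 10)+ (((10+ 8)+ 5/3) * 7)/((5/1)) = 569/15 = 37.93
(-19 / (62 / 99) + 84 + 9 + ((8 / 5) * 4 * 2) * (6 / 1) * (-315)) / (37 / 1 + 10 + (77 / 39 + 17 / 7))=-469.42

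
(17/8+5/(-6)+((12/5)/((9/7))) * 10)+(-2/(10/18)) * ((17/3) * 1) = -0.44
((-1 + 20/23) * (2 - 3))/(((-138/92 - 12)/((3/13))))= -2/897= -0.00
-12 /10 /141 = -0.01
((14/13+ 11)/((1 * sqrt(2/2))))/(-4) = -3.02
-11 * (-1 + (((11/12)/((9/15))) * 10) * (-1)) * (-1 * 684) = -122474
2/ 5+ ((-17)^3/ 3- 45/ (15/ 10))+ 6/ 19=-475081/ 285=-1666.95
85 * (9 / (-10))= -153 / 2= -76.50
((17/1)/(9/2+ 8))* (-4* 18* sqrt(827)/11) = -2448* sqrt(827)/275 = -255.99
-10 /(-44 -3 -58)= 2 /21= 0.10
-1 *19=-19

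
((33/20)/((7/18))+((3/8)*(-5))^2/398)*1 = 3790467/891520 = 4.25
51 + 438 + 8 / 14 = 3427 / 7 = 489.57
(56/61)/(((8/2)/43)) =602/61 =9.87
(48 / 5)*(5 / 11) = 48 / 11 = 4.36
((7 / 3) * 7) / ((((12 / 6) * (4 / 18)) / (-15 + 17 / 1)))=147 / 2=73.50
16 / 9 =1.78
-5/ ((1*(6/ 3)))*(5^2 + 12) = -92.50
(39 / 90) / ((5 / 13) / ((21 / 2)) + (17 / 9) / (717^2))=11.83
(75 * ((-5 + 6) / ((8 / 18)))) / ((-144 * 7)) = -75 / 448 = -0.17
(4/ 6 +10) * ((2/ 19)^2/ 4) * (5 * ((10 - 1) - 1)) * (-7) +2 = -6794/ 1083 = -6.27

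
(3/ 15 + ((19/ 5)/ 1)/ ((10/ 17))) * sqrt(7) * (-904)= -150516 * sqrt(7)/ 25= -15929.12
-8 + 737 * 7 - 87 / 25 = 128688 / 25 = 5147.52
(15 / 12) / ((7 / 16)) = 20 / 7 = 2.86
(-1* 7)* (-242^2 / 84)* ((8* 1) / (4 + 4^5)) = 29282 / 771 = 37.98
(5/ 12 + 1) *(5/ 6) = 85/ 72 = 1.18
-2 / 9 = -0.22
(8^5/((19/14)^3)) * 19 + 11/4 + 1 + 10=359681423/1444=249086.86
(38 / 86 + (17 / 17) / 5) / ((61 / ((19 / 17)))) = 2622 / 222955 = 0.01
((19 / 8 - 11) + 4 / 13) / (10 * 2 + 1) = -865 / 2184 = -0.40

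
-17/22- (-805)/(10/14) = 1126.23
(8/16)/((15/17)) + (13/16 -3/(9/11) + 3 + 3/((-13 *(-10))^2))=48177/67600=0.71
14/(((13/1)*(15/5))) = 14/39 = 0.36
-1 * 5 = -5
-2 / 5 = -0.40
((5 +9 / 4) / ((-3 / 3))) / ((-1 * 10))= 29 / 40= 0.72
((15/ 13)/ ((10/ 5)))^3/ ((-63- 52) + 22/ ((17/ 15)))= -459/ 228488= -0.00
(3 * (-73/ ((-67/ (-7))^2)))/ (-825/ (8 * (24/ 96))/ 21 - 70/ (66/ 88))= 6174/ 291785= 0.02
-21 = -21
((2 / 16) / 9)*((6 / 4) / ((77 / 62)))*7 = 31 / 264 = 0.12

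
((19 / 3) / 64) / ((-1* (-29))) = 0.00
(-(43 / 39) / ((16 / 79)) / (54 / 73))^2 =54.16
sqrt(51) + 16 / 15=8.21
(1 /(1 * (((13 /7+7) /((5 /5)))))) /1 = 7 /62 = 0.11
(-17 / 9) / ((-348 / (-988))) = -4199 / 783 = -5.36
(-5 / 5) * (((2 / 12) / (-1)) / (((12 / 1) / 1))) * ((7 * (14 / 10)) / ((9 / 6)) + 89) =1433 / 1080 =1.33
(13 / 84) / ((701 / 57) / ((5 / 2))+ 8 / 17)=20995 / 731192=0.03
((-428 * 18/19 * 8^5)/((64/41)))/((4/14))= -566028288/19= -29790962.53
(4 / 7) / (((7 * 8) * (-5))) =-1 / 490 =-0.00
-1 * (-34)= 34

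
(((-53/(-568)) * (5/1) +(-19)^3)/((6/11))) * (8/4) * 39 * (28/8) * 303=-1181561422041/1136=-1040106885.60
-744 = -744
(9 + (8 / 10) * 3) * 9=513 / 5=102.60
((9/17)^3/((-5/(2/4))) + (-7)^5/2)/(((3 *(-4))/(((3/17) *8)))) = 412864684/417605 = 988.65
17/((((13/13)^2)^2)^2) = 17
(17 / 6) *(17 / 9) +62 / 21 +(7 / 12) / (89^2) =49728479 / 5988276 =8.30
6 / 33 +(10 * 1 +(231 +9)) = 2752 / 11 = 250.18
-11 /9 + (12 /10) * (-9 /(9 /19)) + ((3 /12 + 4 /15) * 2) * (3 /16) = -34313 /1440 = -23.83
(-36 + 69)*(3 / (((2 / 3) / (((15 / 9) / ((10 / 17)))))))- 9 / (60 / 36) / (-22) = 92619 / 220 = 421.00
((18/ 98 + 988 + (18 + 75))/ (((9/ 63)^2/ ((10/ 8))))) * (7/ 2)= 927115/ 4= 231778.75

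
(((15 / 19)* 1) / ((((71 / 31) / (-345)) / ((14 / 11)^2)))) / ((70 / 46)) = -20662740 / 163229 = -126.59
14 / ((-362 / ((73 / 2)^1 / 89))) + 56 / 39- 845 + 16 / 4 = -1054933903 / 1256502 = -839.58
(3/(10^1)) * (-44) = -66/5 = -13.20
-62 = -62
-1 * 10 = -10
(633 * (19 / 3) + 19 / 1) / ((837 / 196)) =789488 / 837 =943.24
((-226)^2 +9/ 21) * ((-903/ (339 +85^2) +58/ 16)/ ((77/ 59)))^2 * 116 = 101510969130396048635/ 2374556626288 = 42749441.31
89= 89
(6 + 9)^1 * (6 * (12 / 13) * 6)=6480 / 13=498.46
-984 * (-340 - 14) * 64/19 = 22293504/19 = 1173342.32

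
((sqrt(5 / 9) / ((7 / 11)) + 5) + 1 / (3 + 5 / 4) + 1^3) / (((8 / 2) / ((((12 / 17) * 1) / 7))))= 11 * sqrt(5) / 833 + 318 / 2023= 0.19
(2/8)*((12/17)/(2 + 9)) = 3/187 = 0.02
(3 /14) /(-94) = -3 /1316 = -0.00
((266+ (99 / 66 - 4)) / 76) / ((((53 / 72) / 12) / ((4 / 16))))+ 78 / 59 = 918057 / 59413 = 15.45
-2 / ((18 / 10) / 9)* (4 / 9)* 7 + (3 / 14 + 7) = -3011 / 126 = -23.90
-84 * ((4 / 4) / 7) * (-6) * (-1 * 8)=-576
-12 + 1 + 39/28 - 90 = -2789/28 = -99.61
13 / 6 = 2.17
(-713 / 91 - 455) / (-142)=21059 / 6461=3.26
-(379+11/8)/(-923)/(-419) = -3043/3093896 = -0.00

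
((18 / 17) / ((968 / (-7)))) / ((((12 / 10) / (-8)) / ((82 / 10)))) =861 / 2057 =0.42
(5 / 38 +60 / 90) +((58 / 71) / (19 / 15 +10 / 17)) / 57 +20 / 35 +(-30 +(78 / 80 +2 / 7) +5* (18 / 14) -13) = -18187736317 / 535984680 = -33.93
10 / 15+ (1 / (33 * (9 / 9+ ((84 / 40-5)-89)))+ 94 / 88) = 208121 / 119988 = 1.73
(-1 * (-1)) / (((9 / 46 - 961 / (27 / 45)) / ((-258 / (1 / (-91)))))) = -3239964 / 221003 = -14.66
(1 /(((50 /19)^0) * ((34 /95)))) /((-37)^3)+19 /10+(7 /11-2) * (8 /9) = 97727126 /142081665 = 0.69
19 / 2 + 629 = 1277 / 2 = 638.50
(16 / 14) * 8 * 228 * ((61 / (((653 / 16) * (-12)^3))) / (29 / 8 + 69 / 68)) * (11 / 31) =-110967296 / 804719979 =-0.14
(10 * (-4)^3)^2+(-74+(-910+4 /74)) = 15118794 /37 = 408616.05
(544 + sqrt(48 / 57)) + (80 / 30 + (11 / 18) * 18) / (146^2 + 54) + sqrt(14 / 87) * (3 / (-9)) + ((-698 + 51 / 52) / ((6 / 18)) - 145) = -2820422219 / 1666860 - sqrt(1218) / 261 + 4 * sqrt(19) / 19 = -1691.27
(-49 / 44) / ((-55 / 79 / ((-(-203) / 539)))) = 16037 / 26620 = 0.60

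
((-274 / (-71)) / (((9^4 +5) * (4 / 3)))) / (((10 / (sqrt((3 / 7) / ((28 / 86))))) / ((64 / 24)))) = 137 * sqrt(258) / 16316510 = 0.00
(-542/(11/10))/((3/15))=-27100/11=-2463.64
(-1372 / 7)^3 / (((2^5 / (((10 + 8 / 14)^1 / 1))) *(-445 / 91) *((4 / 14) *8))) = 396124183 / 1780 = 222541.68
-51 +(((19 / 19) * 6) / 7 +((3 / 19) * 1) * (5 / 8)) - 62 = -119215 / 1064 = -112.04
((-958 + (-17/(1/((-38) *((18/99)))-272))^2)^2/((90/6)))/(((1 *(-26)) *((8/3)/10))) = -41987654675966303172801/4758033284444625146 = -8824.58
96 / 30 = 16 / 5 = 3.20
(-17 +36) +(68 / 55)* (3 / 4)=1096 / 55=19.93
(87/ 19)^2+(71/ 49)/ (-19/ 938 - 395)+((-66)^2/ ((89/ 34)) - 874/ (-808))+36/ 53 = 3009829264613367923/ 1784327987906044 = 1686.81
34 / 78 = 17 / 39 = 0.44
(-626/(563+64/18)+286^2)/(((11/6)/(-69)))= -172667878380/56089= -3078462.41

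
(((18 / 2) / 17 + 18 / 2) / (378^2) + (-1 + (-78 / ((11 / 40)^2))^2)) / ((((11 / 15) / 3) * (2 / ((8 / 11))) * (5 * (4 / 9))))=2101787372227383 / 2951420626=712127.36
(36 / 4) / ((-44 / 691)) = -6219 / 44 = -141.34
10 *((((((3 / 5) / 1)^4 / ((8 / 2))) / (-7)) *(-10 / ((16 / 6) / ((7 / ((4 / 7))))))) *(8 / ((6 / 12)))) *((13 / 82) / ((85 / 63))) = 1393119 / 348500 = 4.00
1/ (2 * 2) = 1/ 4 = 0.25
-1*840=-840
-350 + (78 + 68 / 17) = -268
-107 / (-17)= 107 / 17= 6.29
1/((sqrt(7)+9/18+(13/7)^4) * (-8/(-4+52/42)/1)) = 6805463/233211938-823543 * sqrt(7)/349817907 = 0.02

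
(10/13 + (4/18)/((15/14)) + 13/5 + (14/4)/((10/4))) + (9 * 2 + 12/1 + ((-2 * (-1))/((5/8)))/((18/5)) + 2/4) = 127643/3510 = 36.37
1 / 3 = 0.33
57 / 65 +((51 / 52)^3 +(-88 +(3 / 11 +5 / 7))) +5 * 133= 31387337259 / 54134080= 579.81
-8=-8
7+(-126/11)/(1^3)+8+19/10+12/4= 929/110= 8.45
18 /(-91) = -18 /91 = -0.20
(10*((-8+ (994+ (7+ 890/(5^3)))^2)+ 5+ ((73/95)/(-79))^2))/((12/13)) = 18604068662719267/1689750750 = 11009948.46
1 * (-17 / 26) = -17 / 26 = -0.65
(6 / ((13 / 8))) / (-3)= -16 / 13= -1.23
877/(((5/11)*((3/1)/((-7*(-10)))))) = 45019.33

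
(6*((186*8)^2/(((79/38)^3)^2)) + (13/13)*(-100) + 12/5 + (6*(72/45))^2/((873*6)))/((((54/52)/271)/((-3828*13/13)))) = -2614733180873024454286508608/15916151150237475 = -164281751045.95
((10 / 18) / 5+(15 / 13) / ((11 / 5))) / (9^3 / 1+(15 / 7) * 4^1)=0.00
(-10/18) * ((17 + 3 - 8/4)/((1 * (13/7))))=-70/13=-5.38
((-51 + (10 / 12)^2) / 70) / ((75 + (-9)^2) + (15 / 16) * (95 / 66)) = -79684 / 17446905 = -0.00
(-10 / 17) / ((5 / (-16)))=32 / 17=1.88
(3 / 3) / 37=1 / 37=0.03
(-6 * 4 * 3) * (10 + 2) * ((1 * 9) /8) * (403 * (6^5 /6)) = -507663936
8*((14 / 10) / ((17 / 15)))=168 / 17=9.88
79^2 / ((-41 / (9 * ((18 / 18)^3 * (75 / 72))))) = -468075 / 328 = -1427.06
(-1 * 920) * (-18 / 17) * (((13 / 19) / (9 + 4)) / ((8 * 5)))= 414 / 323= 1.28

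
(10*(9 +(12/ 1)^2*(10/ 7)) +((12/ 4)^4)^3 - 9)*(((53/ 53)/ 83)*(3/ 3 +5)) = 22410324/ 581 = 38571.99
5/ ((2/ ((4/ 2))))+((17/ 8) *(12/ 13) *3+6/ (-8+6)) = 205/ 26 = 7.88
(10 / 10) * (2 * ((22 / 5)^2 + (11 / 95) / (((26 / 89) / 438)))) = 2383106 / 6175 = 385.93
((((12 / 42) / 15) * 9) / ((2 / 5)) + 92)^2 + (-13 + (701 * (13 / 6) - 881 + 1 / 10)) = 6738461 / 735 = 9167.97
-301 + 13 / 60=-18047 / 60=-300.78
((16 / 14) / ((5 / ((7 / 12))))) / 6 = 1 / 45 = 0.02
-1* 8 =-8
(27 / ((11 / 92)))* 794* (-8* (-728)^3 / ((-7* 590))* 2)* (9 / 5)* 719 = -5627682383931998208 / 16225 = -346852535219229.47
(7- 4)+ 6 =9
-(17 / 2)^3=-4913 / 8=-614.12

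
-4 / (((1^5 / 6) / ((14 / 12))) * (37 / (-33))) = 924 / 37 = 24.97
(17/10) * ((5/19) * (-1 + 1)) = 0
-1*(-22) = 22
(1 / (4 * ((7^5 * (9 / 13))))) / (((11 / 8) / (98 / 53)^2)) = 104 / 1946637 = 0.00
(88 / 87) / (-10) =-44 / 435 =-0.10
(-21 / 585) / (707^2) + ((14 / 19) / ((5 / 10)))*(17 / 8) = 1656999397 / 529125870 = 3.13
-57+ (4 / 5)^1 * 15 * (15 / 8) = -69 / 2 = -34.50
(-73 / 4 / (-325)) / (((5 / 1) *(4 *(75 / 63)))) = 1533 / 650000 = 0.00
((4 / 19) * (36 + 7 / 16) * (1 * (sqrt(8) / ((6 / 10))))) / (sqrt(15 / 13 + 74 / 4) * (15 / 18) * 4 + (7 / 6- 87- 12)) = -2022215 * sqrt(2) / 7560613- 5300 * sqrt(6643) / 7560613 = -0.44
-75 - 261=-336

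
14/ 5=2.80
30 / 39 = 10 / 13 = 0.77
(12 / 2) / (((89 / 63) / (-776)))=-293328 / 89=-3295.82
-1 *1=-1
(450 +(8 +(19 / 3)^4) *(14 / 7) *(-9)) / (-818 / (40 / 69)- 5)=5157760 / 254889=20.24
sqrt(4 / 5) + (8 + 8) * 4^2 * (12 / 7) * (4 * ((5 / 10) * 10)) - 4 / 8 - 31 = 2 * sqrt(5) / 5 + 122439 / 14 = 8746.54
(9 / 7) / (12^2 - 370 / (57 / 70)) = -513 / 123844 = -0.00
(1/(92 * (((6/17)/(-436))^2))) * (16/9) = 54937744/1863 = 29488.86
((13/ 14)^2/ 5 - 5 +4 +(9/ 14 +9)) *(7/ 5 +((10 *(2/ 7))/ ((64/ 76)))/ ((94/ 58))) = 198584693/ 6448400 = 30.80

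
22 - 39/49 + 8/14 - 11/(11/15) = 332/49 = 6.78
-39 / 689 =-3 / 53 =-0.06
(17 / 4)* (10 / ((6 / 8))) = 170 / 3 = 56.67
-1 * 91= -91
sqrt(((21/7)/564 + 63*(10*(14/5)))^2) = 331633/188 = 1764.01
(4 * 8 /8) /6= 2 /3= 0.67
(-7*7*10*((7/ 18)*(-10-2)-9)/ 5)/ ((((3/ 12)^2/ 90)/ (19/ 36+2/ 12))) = 4018000/ 3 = 1339333.33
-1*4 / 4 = -1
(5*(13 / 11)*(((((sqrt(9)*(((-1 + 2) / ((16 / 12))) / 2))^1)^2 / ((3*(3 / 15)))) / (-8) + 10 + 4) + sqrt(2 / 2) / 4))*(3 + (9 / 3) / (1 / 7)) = 126945 / 64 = 1983.52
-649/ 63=-10.30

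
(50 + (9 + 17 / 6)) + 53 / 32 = 6095 / 96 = 63.49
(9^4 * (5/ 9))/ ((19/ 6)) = 21870/ 19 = 1151.05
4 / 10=2 / 5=0.40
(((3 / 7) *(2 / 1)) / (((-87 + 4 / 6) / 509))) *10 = -91620 / 1813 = -50.54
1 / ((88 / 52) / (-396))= -234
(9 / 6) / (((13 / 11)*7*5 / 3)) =99 / 910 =0.11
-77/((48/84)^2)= -3773/16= -235.81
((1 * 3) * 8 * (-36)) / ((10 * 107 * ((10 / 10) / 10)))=-864 / 107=-8.07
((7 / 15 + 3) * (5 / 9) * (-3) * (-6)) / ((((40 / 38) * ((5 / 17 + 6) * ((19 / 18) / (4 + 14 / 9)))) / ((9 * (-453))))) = -12013560 / 107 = -112276.26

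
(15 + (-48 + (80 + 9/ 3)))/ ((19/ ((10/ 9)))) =500/ 171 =2.92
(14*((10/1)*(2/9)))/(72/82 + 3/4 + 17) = 9184/5499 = 1.67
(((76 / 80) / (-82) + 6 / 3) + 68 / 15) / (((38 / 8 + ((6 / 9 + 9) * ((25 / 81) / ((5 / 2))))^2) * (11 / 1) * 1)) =57415311 / 597915710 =0.10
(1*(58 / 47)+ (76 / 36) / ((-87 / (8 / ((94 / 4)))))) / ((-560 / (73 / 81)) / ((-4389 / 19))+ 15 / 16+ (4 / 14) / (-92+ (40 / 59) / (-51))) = 280814266052320 / 830292318665379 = 0.34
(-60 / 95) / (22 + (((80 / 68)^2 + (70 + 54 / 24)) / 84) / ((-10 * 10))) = -0.03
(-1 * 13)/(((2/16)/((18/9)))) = -208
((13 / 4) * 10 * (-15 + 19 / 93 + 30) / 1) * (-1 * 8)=-367640 / 93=-3953.12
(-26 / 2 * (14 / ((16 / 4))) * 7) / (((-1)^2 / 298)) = -94913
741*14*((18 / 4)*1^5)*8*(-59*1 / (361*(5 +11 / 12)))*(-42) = 584490816 / 1349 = 433277.11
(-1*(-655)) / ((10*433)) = 131 / 866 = 0.15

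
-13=-13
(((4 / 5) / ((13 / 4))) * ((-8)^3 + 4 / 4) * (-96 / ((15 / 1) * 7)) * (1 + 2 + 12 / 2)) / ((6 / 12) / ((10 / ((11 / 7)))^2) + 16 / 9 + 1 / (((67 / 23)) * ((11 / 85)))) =874644148224 / 3754337509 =232.97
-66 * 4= -264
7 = 7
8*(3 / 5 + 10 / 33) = 1192 / 165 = 7.22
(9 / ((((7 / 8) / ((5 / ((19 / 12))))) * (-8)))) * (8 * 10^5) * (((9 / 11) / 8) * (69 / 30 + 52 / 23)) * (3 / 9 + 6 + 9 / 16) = -351559237500 / 33649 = -10447836.12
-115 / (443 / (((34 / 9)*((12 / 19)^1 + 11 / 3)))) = -957950 / 227259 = -4.22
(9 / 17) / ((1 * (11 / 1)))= 9 / 187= 0.05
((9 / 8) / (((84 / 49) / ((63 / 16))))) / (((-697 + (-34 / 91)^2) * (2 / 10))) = -0.02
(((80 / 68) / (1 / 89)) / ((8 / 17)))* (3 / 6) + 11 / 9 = 4049 / 36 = 112.47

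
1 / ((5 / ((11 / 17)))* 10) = 11 / 850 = 0.01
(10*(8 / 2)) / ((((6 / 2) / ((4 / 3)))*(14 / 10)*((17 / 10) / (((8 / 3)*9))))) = 64000 / 357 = 179.27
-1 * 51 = -51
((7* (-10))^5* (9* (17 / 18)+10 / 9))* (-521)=75743266550000 / 9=8415918505555.56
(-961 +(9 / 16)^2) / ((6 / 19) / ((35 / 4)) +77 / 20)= -163546775 / 661568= -247.21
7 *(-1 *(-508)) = 3556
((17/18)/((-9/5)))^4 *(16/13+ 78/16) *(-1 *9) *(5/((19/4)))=-4.38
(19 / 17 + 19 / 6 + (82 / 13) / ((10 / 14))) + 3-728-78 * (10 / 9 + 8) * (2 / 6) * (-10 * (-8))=-391096991 / 19890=-19663.00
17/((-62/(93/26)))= -51/52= -0.98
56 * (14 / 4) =196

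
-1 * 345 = -345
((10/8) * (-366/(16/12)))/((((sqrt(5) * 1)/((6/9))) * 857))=-183 * sqrt(5)/3428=-0.12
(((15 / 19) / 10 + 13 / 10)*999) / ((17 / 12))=1570428 / 1615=972.40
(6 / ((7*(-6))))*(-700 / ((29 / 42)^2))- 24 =156216 / 841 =185.75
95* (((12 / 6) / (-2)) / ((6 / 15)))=-475 / 2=-237.50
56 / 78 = 28 / 39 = 0.72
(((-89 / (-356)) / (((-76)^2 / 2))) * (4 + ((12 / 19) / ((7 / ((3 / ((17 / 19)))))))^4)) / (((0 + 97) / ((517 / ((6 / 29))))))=3012900698225 / 337060622959536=0.01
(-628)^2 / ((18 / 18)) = 394384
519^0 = 1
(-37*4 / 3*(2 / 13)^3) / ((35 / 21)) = -1184 / 10985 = -0.11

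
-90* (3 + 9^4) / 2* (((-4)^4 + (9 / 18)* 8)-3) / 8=-18978165 / 2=-9489082.50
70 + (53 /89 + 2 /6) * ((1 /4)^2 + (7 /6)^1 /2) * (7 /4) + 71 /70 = 16162529 /224280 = 72.06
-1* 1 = -1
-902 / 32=-451 / 16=-28.19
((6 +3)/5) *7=63/5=12.60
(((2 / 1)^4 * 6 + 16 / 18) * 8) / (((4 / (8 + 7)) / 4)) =34880 / 3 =11626.67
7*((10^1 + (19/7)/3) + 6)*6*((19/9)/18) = 6745/81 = 83.27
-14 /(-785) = 14 /785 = 0.02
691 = 691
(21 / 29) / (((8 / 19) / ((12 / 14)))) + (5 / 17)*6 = 6387 / 1972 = 3.24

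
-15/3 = -5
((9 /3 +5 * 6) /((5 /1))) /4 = 33 /20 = 1.65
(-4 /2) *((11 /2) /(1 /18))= -198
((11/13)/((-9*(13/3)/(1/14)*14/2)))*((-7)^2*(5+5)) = -0.11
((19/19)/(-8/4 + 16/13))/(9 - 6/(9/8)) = -0.35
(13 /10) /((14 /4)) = 13 /35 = 0.37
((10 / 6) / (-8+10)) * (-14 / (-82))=35 / 246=0.14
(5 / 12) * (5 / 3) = 25 / 36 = 0.69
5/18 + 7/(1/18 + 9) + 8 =26555/2934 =9.05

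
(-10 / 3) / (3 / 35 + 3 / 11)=-1925 / 207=-9.30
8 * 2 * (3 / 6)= 8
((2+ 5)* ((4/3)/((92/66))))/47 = 154/1081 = 0.14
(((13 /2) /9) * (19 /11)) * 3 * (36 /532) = 39 /154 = 0.25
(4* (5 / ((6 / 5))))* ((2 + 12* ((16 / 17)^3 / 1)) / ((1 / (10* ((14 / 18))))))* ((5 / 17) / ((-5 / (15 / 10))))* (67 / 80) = -345758525 / 3006756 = -114.99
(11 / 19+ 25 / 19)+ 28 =568 / 19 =29.89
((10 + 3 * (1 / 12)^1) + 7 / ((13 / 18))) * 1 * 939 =973743 / 52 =18725.83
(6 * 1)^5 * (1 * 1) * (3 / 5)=23328 / 5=4665.60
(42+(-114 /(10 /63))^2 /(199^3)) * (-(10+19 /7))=-105369950937 /197014975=-534.83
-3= -3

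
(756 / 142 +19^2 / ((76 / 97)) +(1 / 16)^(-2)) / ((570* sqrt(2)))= 205069* sqrt(2) / 323760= 0.90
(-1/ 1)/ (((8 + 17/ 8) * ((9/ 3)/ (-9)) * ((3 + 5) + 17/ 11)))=88/ 2835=0.03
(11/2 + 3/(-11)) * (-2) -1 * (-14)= 39/11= 3.55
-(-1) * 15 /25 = 3 /5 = 0.60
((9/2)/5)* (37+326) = 3267/10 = 326.70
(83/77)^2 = 6889/5929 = 1.16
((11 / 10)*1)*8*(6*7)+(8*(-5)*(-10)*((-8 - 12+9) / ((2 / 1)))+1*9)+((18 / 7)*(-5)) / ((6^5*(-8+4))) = -110158247 / 60480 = -1821.40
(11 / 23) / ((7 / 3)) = 33 / 161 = 0.20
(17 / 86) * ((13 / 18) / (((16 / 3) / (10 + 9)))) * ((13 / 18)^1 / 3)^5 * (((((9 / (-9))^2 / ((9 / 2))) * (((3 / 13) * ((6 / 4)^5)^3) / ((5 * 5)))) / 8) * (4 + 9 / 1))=1559059307 / 2597113036800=0.00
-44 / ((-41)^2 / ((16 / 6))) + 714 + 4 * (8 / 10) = 18082438 / 25215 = 717.13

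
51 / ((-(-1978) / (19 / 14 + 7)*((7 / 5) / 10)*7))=149175 / 678454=0.22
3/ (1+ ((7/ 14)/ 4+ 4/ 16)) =24/ 11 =2.18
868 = 868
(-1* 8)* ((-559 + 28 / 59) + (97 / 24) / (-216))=170834075 / 38232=4468.35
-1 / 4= -0.25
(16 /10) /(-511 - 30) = -8 /2705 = -0.00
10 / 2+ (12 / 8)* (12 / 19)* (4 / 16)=199 / 38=5.24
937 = 937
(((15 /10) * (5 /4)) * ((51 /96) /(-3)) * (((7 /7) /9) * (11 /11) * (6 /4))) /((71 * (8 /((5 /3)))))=-425 /2617344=-0.00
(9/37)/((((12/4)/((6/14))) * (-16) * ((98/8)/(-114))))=0.02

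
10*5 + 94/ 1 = 144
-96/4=-24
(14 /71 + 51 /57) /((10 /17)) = 25041 /13490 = 1.86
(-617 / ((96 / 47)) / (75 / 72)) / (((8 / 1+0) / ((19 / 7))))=-550981 / 5600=-98.39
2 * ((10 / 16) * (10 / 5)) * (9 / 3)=15 / 2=7.50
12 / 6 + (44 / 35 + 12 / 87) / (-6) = 1794 / 1015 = 1.77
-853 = -853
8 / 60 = 2 / 15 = 0.13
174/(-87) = -2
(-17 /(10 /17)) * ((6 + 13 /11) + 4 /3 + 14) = -214727 /330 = -650.69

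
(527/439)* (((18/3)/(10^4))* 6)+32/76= 8870117/20852500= 0.43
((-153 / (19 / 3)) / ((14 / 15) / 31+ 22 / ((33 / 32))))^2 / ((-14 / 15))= -683317488375 / 498750735224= -1.37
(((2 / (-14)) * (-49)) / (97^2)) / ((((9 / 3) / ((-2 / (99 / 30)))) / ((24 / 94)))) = -0.00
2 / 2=1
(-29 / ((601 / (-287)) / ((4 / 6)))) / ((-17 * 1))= -16646 / 30651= -0.54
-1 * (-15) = 15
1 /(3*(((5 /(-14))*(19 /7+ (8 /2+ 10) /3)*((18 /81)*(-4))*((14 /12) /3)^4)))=236196 /37975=6.22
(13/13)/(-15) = -1/15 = -0.07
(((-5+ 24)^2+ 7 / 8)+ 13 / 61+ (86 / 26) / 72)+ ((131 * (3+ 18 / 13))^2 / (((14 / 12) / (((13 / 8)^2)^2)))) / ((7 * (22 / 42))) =605660939455625 / 1125476352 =538137.42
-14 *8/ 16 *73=-511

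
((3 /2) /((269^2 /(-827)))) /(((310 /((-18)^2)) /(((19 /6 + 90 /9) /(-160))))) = 5291973 /3589105600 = 0.00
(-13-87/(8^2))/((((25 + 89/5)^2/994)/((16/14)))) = -1631225/183184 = -8.90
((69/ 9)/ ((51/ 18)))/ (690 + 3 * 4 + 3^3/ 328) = 15088/ 3914811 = 0.00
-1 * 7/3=-7/3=-2.33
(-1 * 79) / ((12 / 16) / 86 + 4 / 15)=-407640 / 1421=-286.87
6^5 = 7776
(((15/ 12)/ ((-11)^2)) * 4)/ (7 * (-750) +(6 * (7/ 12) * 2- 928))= -5/ 746691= -0.00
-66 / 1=-66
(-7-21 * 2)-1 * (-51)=2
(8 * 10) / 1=80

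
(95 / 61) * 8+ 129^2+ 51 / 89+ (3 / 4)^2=1446684701 / 86864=16654.59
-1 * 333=-333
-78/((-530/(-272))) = -10608/265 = -40.03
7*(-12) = -84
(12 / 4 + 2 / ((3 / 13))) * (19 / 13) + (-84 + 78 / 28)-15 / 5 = -36671 / 546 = -67.16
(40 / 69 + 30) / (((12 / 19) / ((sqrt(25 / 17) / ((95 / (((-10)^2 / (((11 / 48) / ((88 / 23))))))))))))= 1031.88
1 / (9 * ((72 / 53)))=53 / 648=0.08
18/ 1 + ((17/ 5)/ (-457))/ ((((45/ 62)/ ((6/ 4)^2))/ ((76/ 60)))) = 6159487/ 342750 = 17.97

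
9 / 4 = 2.25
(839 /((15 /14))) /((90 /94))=552062 /675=817.87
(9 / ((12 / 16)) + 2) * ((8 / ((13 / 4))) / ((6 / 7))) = 1568 / 39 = 40.21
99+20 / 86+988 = 1087.23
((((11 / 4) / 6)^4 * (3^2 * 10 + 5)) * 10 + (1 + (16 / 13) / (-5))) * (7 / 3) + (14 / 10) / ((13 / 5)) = 3238603949 / 32348160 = 100.12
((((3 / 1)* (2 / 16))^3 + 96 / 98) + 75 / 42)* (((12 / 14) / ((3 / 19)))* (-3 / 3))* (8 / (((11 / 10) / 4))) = -6716405 / 15092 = -445.03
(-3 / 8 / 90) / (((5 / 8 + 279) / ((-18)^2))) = -54 / 11185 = -0.00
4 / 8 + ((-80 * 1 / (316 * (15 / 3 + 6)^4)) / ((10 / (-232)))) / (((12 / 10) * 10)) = 3470149 / 6939834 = 0.50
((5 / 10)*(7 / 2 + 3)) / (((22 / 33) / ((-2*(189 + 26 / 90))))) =-55367 / 30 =-1845.57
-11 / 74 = -0.15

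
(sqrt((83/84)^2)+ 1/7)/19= 0.06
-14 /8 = -7 /4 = -1.75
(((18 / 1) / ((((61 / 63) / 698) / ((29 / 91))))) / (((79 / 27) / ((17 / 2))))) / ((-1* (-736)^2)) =-376288659 / 16967814656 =-0.02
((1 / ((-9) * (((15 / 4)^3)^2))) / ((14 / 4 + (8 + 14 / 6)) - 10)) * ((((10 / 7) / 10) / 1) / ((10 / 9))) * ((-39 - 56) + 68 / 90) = 0.00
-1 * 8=-8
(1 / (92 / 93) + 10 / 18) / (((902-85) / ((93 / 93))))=1297 / 676476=0.00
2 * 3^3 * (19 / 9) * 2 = 228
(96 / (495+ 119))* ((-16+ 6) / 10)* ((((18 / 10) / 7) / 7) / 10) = -216 / 376075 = -0.00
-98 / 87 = -1.13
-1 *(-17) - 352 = -335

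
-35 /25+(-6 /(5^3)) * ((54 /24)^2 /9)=-1427 /1000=-1.43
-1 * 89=-89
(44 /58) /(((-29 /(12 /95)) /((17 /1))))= -0.06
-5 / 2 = -2.50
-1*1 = -1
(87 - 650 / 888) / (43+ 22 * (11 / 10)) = 191515 / 149184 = 1.28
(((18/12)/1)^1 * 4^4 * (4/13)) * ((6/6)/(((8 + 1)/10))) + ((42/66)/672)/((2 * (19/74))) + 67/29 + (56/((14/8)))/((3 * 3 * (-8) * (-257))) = 779124037847/5831942688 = 133.60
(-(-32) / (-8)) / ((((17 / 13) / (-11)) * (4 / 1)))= 143 / 17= 8.41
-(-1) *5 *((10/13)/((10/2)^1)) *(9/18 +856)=8565/13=658.85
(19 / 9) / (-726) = -19 / 6534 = -0.00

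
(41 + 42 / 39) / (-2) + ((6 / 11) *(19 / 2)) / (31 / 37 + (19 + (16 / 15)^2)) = -259590731 / 12485473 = -20.79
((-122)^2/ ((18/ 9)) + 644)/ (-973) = -8086/ 973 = -8.31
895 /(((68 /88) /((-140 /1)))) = -2756600 /17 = -162152.94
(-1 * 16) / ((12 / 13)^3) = -2197 / 108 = -20.34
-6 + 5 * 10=44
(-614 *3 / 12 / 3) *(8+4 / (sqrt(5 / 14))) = -1228 / 3 - 614 *sqrt(70) / 15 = -751.81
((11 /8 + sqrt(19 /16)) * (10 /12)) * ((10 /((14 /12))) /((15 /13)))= 65 * sqrt(19) /42 + 715 /84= 15.26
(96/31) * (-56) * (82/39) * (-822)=120787968/403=299722.00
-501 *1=-501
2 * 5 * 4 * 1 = 40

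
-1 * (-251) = 251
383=383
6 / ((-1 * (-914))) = 3 / 457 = 0.01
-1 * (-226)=226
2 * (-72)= -144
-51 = -51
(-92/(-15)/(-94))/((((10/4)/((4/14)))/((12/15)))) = -736/123375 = -0.01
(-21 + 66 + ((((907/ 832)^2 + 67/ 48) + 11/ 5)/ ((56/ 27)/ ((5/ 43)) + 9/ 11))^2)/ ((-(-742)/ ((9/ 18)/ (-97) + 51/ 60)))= 0.05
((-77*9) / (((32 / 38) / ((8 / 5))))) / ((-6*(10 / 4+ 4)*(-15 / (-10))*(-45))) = -1463 / 2925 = -0.50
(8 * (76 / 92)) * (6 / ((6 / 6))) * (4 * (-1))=-3648 / 23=-158.61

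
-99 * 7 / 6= -231 / 2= -115.50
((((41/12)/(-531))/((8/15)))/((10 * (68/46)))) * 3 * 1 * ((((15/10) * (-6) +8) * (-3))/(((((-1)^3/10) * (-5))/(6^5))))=-229149/2006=-114.23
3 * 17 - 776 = -725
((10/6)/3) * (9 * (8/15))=8/3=2.67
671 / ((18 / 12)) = 447.33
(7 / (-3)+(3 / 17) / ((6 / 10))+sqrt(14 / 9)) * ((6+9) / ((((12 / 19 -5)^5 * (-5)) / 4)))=-1030057184 / 66963690931+9904396 * sqrt(14) / 3939040643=-0.01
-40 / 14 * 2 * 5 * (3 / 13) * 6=-3600 / 91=-39.56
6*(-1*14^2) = -1176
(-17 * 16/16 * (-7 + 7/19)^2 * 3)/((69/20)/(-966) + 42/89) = -20177125920/4213231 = -4788.99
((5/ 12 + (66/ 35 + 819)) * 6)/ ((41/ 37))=12763039/ 2870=4447.05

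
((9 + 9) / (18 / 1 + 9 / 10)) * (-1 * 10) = -200 / 21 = -9.52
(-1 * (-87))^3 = 658503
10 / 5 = 2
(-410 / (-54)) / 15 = 41 / 81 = 0.51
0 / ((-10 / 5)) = 0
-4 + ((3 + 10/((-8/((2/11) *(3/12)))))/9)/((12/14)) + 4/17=-273307/80784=-3.38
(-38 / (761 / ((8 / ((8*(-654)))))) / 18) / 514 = 19 / 2302332444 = 0.00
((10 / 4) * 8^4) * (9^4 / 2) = 33592320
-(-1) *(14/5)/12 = 0.23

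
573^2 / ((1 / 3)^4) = 26594649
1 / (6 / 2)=0.33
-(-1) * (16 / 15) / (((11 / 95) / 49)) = 14896 / 33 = 451.39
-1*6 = -6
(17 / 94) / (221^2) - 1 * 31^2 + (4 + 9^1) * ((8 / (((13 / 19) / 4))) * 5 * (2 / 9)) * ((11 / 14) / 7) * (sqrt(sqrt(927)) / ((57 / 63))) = -498.55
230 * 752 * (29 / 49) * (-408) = -2046462720 / 49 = -41764545.31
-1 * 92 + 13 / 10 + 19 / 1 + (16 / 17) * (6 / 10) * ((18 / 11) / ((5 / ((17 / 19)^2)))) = -14206659 / 198550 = -71.55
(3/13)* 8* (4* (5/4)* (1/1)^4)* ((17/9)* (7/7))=680/39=17.44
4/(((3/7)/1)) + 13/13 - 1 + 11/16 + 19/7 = 4279/336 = 12.74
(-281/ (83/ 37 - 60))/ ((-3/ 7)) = -72779/ 6411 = -11.35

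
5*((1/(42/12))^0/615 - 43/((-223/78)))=2062933/27429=75.21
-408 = -408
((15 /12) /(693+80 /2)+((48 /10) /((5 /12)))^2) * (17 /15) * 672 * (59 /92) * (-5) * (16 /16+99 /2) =-172454634083893 /10536875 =-16366772.32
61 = 61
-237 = -237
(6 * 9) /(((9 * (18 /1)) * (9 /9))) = 1 /3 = 0.33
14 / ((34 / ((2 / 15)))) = 14 / 255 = 0.05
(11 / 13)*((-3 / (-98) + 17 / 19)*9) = 170577 / 24206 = 7.05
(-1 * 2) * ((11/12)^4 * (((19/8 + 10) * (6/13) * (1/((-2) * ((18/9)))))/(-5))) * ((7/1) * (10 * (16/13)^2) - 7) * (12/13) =-2695510587/73116160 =-36.87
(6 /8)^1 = 3 /4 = 0.75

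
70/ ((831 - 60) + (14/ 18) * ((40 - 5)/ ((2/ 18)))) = 35/ 508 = 0.07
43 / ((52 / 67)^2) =193027 / 2704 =71.39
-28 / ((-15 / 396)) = 3696 / 5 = 739.20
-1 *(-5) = 5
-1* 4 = -4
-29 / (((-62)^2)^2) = -0.00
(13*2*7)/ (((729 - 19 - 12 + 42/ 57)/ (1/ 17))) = 0.02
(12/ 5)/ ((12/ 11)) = 11/ 5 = 2.20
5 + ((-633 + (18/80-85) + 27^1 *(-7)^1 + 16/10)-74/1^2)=-38967/40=-974.18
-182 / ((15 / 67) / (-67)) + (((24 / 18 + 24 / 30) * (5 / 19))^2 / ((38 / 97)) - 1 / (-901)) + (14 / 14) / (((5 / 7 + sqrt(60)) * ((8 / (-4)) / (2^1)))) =166619967946376 / 3059079705 - 98 * sqrt(15) / 2915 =54467.22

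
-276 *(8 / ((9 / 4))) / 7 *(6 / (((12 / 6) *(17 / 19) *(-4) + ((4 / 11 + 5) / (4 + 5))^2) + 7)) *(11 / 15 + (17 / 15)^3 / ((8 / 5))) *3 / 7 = -4222598589 / 1406300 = -3002.63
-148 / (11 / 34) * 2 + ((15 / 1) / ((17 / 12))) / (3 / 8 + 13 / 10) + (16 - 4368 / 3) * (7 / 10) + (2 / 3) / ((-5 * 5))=-1800994658 / 939675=-1916.61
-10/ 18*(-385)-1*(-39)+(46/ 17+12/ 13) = 510214/ 1989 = 256.52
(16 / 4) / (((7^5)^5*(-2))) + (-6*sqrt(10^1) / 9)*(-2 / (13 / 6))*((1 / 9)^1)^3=-2 / 1341068619663964900807 + 8*sqrt(10) / 9477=0.00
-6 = -6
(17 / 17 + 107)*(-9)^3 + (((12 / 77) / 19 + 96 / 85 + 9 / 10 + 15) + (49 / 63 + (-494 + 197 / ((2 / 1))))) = -17707832693 / 223839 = -79109.68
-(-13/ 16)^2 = -169/ 256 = -0.66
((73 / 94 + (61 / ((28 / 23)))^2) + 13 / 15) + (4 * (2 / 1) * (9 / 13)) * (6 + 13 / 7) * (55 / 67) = 1226699974439 / 481419120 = 2548.09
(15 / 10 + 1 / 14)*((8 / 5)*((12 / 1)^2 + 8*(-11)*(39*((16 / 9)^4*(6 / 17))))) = -1862605184 / 61965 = -30058.99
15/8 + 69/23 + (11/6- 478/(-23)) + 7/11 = 170789/6072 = 28.13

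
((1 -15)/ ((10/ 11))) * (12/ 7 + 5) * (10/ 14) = -517/ 7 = -73.86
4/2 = 2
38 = 38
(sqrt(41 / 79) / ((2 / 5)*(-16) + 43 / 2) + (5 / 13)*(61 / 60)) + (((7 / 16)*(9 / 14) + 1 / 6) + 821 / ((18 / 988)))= 10*sqrt(3239) / 11929 + 168721925 / 3744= 45064.66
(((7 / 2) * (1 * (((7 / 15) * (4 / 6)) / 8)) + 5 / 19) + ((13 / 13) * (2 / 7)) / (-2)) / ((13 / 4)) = 12277 / 155610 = 0.08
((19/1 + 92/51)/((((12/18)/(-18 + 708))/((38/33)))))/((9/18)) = 9273140/187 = 49588.98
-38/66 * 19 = -10.94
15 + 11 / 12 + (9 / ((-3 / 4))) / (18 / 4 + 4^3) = 25879 / 1644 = 15.74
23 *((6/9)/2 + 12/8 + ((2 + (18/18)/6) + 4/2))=138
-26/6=-13/3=-4.33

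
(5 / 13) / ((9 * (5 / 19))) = 19 / 117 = 0.16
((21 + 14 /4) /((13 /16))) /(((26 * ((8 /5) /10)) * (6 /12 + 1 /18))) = 2205 /169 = 13.05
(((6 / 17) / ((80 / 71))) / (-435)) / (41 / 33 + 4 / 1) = -2343 / 17057800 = -0.00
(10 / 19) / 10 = 1 / 19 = 0.05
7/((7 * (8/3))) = 3/8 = 0.38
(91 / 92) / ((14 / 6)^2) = 117 / 644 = 0.18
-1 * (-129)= 129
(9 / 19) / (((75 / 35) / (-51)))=-1071 / 95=-11.27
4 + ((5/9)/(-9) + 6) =805/81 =9.94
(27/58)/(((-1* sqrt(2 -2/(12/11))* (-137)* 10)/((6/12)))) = 27* sqrt(6)/158920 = 0.00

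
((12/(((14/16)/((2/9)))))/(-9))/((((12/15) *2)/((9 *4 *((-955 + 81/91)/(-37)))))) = -13891840/70707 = -196.47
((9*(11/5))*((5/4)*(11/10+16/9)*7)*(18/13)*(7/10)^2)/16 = 8794863/416000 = 21.14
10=10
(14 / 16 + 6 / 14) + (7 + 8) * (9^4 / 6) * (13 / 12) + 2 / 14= 497583 / 28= 17770.82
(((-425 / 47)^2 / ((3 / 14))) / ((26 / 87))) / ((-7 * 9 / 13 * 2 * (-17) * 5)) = 61625 / 39762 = 1.55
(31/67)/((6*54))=31/21708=0.00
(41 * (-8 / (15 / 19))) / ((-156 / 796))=1240168 / 585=2119.95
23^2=529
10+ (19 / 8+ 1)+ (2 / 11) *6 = 1273 / 88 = 14.47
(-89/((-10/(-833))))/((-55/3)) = 222411/550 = 404.38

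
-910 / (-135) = 182 / 27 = 6.74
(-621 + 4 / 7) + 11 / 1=-4266 / 7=-609.43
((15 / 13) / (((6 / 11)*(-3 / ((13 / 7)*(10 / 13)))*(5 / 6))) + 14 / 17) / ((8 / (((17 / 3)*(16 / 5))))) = -1192 / 1365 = -0.87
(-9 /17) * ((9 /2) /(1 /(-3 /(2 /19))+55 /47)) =-216999 /103394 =-2.10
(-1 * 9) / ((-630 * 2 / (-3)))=-3 / 140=-0.02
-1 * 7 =-7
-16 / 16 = -1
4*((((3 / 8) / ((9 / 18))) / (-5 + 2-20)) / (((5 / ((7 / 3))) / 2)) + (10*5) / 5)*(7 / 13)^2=224714 / 19435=11.56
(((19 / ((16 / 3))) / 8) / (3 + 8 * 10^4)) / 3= 19 / 10240384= 0.00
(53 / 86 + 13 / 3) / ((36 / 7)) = 8939 / 9288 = 0.96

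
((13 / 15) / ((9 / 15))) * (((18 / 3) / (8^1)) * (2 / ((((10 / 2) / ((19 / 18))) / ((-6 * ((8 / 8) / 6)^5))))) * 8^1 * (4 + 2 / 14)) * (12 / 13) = -551 / 51030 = -0.01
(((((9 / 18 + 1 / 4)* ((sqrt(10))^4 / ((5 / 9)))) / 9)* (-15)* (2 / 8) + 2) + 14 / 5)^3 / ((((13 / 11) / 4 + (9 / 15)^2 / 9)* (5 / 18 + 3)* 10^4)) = -11985021279 / 967600000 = -12.39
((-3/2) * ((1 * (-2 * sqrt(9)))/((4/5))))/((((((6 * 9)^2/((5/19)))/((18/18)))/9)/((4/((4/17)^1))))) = 425/2736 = 0.16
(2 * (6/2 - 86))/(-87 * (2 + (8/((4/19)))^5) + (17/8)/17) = 1328/55147678319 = 0.00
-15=-15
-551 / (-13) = 551 / 13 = 42.38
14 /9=1.56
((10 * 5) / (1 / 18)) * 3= 2700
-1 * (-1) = 1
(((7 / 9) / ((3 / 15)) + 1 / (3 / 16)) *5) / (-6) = -7.69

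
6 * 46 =276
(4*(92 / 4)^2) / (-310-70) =-5.57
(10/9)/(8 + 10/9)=0.12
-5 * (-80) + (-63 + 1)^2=4244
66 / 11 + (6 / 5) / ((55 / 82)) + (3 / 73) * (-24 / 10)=154386 / 20075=7.69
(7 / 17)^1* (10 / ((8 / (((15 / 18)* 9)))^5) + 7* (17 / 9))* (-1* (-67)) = 45287646943 / 80216064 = 564.57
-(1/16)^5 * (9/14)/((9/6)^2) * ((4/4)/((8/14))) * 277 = -277/2097152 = -0.00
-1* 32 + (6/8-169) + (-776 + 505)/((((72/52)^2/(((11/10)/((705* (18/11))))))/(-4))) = -1026404023/5139450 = -199.71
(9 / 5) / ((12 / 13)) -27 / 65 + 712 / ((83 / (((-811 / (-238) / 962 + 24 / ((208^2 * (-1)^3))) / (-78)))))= 147823894039 / 96346974360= 1.53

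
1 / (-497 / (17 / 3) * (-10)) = 17 / 14910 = 0.00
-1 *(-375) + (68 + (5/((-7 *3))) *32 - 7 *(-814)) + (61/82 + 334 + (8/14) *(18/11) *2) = 122554645/18942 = 6469.99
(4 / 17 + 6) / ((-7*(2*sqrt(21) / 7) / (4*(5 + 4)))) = -636*sqrt(21) / 119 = -24.49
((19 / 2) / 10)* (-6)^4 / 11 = 6156 / 55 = 111.93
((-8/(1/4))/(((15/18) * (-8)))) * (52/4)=312/5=62.40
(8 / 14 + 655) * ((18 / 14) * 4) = 165204 / 49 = 3371.51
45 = 45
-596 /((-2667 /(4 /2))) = 1192 /2667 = 0.45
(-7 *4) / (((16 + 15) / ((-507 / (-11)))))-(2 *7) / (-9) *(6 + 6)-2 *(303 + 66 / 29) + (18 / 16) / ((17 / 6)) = -633.12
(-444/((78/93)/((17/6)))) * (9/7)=-175491/91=-1928.47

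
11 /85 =0.13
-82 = -82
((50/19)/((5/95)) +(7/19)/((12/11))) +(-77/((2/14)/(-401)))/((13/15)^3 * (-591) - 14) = -50291541857/102271452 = -491.75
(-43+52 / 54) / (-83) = 1135 / 2241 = 0.51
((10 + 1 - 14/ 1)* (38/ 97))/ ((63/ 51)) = -646/ 679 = -0.95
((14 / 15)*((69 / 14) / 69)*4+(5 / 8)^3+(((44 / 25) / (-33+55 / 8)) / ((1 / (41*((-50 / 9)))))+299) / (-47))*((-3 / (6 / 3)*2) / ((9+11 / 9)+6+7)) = 381293889 / 477790720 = 0.80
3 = 3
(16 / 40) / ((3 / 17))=34 / 15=2.27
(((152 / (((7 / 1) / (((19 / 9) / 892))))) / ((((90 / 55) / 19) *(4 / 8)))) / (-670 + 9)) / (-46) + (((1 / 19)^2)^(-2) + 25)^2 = 32659733302443678917 / 1922282523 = 16990079716.00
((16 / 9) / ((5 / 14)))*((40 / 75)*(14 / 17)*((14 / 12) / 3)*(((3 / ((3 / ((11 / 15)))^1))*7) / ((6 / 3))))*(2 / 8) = 845152 / 1549125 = 0.55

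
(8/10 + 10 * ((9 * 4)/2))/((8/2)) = 226/5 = 45.20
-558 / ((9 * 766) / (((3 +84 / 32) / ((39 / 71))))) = -33015 / 39832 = -0.83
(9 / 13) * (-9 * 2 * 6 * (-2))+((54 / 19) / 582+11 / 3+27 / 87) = 320002897 / 2084433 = 153.52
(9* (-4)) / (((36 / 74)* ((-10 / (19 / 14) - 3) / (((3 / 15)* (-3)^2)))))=12654 / 985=12.85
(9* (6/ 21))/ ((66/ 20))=60/ 77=0.78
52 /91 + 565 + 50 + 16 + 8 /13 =632.19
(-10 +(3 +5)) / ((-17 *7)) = 2 / 119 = 0.02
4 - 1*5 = -1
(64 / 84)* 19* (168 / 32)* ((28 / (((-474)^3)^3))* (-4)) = 0.00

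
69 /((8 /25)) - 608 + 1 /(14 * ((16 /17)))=-87875 /224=-392.30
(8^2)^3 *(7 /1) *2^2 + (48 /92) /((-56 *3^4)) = 63814238207 /8694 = 7340032.00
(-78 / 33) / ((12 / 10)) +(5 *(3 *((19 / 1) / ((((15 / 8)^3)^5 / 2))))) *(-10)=-155916814509622927 / 64224437255859375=-2.43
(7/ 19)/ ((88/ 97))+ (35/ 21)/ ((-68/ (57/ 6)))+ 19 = 817471/ 42636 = 19.17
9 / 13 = 0.69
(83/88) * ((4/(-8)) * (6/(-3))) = 83/88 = 0.94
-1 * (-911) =911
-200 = -200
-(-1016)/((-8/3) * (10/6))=-1143/5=-228.60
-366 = -366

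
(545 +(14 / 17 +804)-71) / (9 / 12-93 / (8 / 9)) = -173920 / 14127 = -12.31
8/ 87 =0.09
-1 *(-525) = 525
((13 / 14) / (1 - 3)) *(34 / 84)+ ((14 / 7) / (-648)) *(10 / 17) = -102419 / 539784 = -0.19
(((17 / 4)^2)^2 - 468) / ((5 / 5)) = -36287 / 256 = -141.75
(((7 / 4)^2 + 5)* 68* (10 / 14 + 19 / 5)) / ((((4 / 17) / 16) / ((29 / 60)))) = 28470257 / 350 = 81343.59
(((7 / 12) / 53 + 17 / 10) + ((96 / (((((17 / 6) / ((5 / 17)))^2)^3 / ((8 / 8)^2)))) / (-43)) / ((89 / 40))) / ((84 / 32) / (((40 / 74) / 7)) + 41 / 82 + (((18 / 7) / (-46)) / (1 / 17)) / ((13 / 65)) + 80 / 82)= 640654152943188703143689816 / 11501714027689375324326864987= 0.06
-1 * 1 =-1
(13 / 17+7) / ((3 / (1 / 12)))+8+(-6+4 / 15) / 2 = 1364 / 255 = 5.35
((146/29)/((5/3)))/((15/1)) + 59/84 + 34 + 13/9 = 6640817/182700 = 36.35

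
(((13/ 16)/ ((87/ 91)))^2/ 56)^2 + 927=927.00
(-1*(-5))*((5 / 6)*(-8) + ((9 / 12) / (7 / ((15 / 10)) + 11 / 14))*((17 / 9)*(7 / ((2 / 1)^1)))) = -79105 / 2748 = -28.79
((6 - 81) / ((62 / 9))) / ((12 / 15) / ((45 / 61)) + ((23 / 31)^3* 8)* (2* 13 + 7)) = -145951875 / 1459977608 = -0.10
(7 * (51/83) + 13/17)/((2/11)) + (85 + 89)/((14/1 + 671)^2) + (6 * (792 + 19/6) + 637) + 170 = 3711509934714/662076475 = 5605.86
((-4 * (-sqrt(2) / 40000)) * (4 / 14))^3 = sqrt(2) / 21437500000000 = 0.00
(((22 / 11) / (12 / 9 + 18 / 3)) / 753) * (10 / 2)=5 / 2761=0.00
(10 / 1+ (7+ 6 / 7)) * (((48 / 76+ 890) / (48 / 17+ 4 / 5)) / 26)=89898125 / 532532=168.81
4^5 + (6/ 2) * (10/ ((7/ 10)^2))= 53176/ 49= 1085.22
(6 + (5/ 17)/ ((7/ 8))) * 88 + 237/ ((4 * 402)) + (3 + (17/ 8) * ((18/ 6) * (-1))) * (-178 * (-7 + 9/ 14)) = -26002555/ 7973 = -3261.33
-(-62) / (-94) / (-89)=31 / 4183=0.01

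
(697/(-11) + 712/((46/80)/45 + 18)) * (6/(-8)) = 25503693/1426612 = 17.88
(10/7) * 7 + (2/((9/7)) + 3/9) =107/9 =11.89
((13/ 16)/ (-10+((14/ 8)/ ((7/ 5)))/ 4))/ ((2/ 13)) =-169/ 310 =-0.55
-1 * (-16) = 16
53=53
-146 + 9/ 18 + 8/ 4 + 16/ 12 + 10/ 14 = -5941/ 42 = -141.45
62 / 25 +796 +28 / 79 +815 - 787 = 1632998 / 1975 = 826.83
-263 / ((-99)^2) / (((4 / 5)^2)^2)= -164375 / 2509056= -0.07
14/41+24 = 998/41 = 24.34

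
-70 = -70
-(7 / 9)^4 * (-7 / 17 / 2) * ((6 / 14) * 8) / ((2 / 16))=76832 / 37179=2.07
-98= -98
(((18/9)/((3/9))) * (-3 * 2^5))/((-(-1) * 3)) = -192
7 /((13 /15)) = 105 /13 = 8.08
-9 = -9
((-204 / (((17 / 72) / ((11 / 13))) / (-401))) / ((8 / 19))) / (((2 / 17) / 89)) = 6847362918 / 13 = 526720224.46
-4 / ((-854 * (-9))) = -2 / 3843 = -0.00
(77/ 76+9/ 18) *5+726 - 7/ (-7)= 55827/ 76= 734.57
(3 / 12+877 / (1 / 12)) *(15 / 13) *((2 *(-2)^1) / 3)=-210485 / 13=-16191.15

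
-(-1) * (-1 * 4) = -4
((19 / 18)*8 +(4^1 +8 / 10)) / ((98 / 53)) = 15794 / 2205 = 7.16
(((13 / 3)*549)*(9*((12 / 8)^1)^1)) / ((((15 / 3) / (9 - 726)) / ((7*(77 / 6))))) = -8274559293 / 20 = -413727964.65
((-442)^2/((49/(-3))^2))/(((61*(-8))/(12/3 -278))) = 60220953/146461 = 411.17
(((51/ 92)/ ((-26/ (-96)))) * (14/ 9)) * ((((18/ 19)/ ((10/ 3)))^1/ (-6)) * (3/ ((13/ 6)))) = -77112/ 369265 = -0.21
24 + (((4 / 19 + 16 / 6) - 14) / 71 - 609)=-2368129 / 4047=-585.16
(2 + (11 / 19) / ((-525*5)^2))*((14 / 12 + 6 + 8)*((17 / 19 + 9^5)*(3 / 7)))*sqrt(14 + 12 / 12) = 1909538045781782*sqrt(15) / 2487515625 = 2973090.49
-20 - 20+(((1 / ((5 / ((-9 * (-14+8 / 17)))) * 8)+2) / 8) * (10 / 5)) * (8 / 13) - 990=-454917 / 442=-1029.22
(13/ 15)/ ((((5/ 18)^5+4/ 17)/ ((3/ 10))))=208797264/ 190284925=1.10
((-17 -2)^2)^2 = 130321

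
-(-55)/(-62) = -55/62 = -0.89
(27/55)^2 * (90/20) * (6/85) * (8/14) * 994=11179944/257125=43.48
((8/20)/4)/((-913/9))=-9/9130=-0.00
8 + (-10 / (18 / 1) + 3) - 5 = 49 / 9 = 5.44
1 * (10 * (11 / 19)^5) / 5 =322102 / 2476099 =0.13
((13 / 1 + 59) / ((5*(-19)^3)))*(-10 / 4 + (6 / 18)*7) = 12 / 34295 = 0.00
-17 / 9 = -1.89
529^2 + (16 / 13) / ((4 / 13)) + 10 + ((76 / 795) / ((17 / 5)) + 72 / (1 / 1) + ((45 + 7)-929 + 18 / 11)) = 8297043140 / 29733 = 279051.66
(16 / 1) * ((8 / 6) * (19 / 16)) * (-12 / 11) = -304 / 11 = -27.64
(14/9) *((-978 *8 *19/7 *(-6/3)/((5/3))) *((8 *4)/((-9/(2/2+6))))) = -44398592/45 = -986635.38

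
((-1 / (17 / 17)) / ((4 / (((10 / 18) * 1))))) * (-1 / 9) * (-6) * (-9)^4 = -1215 / 2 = -607.50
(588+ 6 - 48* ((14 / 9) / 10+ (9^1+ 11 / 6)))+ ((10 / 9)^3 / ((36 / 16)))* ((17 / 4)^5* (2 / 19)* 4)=1053290201 / 2493180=422.47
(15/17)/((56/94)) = 705/476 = 1.48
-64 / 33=-1.94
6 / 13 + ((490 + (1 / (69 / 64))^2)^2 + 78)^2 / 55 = 388015375597330251017592958 / 367365837716478315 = 1056209739.07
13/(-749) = -13/749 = -0.02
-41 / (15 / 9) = -123 / 5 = -24.60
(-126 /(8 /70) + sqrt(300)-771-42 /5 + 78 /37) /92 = -695523 /34040 + 5*sqrt(3) /46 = -20.24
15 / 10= 3 / 2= 1.50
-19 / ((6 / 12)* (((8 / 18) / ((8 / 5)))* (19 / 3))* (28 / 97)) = -2619 / 35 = -74.83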